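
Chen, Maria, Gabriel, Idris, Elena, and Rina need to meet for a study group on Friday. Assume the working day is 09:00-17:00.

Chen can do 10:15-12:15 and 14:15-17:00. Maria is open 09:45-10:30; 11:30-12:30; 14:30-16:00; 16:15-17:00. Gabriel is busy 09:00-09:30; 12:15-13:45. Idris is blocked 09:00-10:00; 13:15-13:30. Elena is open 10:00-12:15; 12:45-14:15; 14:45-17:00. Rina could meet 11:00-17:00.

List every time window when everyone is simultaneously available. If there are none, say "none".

11:30-12:15, 14:45-16:00, 16:15-17:00

Chen free: 10:15-12:15, 14:15-17:00.
Maria free: 09:45-10:30, 11:30-12:30, 14:30-16:00, 16:15-17:00.
Gabriel free: 09:30-12:15, 13:45-17:00 (invert busy blocks within the working day).
Idris free: 10:00-13:15, 13:30-17:00 (invert busy blocks within the working day).
Elena free: 10:00-12:15, 12:45-14:15, 14:45-17:00.
Rina free: 11:00-17:00.
Chen ∩ Maria: 10:15-10:30, 11:30-12:15, 14:30-16:00, 16:15-17:00.
Chen ∩ Maria ∩ Gabriel: 10:15-10:30, 11:30-12:15, 14:30-16:00, 16:15-17:00.
Chen ∩ Maria ∩ Gabriel ∩ Idris: 10:15-10:30, 11:30-12:15, 14:30-16:00, 16:15-17:00.
Chen ∩ Maria ∩ Gabriel ∩ Idris ∩ Elena: 10:15-10:30, 11:30-12:15, 14:45-16:00, 16:15-17:00.
Chen ∩ Maria ∩ Gabriel ∩ Idris ∩ Elena ∩ Rina: 11:30-12:15, 14:45-16:00, 16:15-17:00.
Those are the intersection windows.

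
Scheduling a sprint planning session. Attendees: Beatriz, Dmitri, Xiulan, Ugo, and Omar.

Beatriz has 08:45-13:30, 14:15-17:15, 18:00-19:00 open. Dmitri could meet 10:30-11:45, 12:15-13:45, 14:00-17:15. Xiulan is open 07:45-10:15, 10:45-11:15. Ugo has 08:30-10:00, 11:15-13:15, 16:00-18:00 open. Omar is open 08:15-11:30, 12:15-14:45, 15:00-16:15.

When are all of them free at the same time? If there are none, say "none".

none

Beatriz ∩ Dmitri: 10:30-11:45, 12:15-13:30, 14:15-17:15.
Beatriz ∩ Dmitri ∩ Xiulan: 10:45-11:15.
Beatriz ∩ Dmitri ∩ Xiulan ∩ Ugo: ∅.
Beatriz ∩ Dmitri ∩ Xiulan ∩ Ugo ∩ Omar: ∅.
There is no time when everyone is free.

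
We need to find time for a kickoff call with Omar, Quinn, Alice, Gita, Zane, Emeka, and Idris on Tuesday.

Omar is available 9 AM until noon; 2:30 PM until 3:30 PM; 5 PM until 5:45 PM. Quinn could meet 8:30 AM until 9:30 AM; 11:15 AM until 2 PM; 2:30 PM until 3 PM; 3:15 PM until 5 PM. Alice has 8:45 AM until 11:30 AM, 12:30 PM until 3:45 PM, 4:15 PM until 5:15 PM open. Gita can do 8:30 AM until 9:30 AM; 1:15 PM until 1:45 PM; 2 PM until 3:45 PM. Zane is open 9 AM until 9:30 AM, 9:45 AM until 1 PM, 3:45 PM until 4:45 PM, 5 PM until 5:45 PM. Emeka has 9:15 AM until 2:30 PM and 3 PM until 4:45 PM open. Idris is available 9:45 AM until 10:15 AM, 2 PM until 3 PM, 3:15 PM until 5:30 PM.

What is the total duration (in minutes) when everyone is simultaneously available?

0

Omar ∩ Quinn: 09:00-09:30, 11:15-12:00, 14:30-15:00, 15:15-15:30.
Omar ∩ Quinn ∩ Alice: 09:00-09:30, 11:15-11:30, 14:30-15:00, 15:15-15:30.
Omar ∩ Quinn ∩ Alice ∩ Gita: 09:00-09:30, 14:30-15:00, 15:15-15:30.
Omar ∩ Quinn ∩ Alice ∩ Gita ∩ Zane: 09:00-09:30.
Omar ∩ Quinn ∩ Alice ∩ Gita ∩ Zane ∩ Emeka: 09:15-09:30.
Omar ∩ Quinn ∩ Alice ∩ Gita ∩ Zane ∩ Emeka ∩ Idris: ∅.
There is no time when everyone is free.
There is no common window, so the total is 0 minutes.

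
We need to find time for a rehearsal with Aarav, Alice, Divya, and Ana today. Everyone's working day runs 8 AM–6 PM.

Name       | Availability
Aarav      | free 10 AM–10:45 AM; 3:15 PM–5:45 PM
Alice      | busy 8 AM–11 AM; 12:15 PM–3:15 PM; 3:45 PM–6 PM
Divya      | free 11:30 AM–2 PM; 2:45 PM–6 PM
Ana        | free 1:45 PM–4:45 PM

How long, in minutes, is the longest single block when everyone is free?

Aarav free: 10:00-10:45, 15:15-17:45.
Alice free: 11:00-12:15, 15:15-15:45 (invert busy blocks within the working day).
Divya free: 11:30-14:00, 14:45-18:00.
Ana free: 13:45-16:45.
Aarav ∩ Alice: 15:15-15:45.
Aarav ∩ Alice ∩ Divya: 15:15-15:45.
Aarav ∩ Alice ∩ Divya ∩ Ana: 15:15-15:45.
Those are the intersection windows.
The longest is 15:15-15:45 at 30 minutes.

30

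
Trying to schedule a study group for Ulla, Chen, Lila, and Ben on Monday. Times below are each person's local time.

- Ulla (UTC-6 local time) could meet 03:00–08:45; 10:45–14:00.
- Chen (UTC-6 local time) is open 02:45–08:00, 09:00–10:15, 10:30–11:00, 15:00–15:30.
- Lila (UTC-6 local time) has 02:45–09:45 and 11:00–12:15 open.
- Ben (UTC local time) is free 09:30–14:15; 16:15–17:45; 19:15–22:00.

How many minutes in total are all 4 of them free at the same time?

Ulla in UTC: 09:00-14:45, 16:45-20:00 (add 6h to convert from UTC-6).
Chen in UTC: 08:45-14:00, 15:00-16:15, 16:30-17:00, 21:00-21:30 (add 6h to convert from UTC-6).
Lila in UTC: 08:45-15:45, 17:00-18:15 (add 6h to convert from UTC-6).
Ben in UTC: 09:30-14:15, 16:15-17:45, 19:15-22:00.
Ulla ∩ Chen: 09:00-14:00, 16:45-17:00.
Ulla ∩ Chen ∩ Lila: 09:00-14:00.
Ulla ∩ Chen ∩ Lila ∩ Ben: 09:30-14:00.
That's a single block of 270 minutes.

270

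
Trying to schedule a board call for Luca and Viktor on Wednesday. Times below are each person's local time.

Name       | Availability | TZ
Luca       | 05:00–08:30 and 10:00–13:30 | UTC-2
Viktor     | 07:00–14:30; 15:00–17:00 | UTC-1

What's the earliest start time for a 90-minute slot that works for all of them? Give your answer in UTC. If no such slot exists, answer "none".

08:00

Luca in UTC: 07:00-10:30, 12:00-15:30 (add 2h to convert from UTC-2).
Viktor in UTC: 08:00-15:30, 16:00-18:00 (add 1h to convert from UTC-1).
Luca ∩ Viktor: 08:00-10:30, 12:00-15:30.
The first common window of at least 90 minutes is 08:00-10:30, so the earliest start is 08:00.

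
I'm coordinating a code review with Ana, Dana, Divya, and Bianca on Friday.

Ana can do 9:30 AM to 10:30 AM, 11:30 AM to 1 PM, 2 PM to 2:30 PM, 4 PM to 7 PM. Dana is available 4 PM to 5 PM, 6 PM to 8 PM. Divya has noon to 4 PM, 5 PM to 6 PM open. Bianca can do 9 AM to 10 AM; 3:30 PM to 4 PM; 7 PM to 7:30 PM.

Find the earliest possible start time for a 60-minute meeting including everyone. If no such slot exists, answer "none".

Ana ∩ Dana: 16:00-17:00, 18:00-19:00.
Ana ∩ Dana ∩ Divya: ∅.
Ana ∩ Dana ∩ Divya ∩ Bianca: ∅.
There is no time when everyone is free.
No common window is at least 60 minutes long.

none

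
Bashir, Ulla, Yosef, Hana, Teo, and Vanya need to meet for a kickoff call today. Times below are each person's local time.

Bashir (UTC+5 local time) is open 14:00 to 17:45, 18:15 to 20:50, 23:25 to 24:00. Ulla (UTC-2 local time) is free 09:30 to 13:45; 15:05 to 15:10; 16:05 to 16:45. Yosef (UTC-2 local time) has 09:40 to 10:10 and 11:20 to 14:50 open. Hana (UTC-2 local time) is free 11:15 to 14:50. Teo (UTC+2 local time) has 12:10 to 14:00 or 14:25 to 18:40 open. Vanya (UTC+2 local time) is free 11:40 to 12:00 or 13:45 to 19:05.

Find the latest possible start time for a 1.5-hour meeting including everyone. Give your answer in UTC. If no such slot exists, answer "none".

Bashir in UTC: 09:00-12:45, 13:15-15:50, 18:25-19:00 (subtract 5h to convert from UTC+5).
Ulla in UTC: 11:30-15:45, 17:05-17:10, 18:05-18:45 (add 2h to convert from UTC-2).
Yosef in UTC: 11:40-12:10, 13:20-16:50 (add 2h to convert from UTC-2).
Hana in UTC: 13:15-16:50 (add 2h to convert from UTC-2).
Teo in UTC: 10:10-12:00, 12:25-16:40 (subtract 2h to convert from UTC+2).
Vanya in UTC: 09:40-10:00, 11:45-17:05 (subtract 2h to convert from UTC+2).
Bashir ∩ Ulla: 11:30-12:45, 13:15-15:45, 18:25-18:45.
Bashir ∩ Ulla ∩ Yosef: 11:40-12:10, 13:20-15:45.
Bashir ∩ Ulla ∩ Yosef ∩ Hana: 13:20-15:45.
Bashir ∩ Ulla ∩ Yosef ∩ Hana ∩ Teo: 13:20-15:45.
Bashir ∩ Ulla ∩ Yosef ∩ Hana ∩ Teo ∩ Vanya: 13:20-15:45.
The last common window of at least 90 minutes is 13:20-15:45; a 90-minute meeting can start as late as 14:15 and still end by 15:45.

14:15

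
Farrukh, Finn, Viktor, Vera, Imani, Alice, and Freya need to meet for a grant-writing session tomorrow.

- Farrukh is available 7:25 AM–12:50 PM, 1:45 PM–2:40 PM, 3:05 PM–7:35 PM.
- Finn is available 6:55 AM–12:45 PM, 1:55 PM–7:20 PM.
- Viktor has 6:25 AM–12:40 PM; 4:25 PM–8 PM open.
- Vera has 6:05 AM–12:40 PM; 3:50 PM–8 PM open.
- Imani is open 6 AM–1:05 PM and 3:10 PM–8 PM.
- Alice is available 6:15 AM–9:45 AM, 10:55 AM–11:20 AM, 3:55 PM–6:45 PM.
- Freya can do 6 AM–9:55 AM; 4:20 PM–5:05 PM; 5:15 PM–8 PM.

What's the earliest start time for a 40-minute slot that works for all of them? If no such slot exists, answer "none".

07:25

Farrukh ∩ Finn: 07:25-12:45, 13:55-14:40, 15:05-19:20.
Farrukh ∩ Finn ∩ Viktor: 07:25-12:40, 16:25-19:20.
Farrukh ∩ Finn ∩ Viktor ∩ Vera: 07:25-12:40, 16:25-19:20.
Farrukh ∩ Finn ∩ Viktor ∩ Vera ∩ Imani: 07:25-12:40, 16:25-19:20.
Farrukh ∩ Finn ∩ Viktor ∩ Vera ∩ Imani ∩ Alice: 07:25-09:45, 10:55-11:20, 16:25-18:45.
Farrukh ∩ Finn ∩ Viktor ∩ Vera ∩ Imani ∩ Alice ∩ Freya: 07:25-09:45, 16:25-17:05, 17:15-18:45.
Those are the intersection windows.
The first common window of at least 40 minutes is 07:25-09:45, so the earliest start is 07:25.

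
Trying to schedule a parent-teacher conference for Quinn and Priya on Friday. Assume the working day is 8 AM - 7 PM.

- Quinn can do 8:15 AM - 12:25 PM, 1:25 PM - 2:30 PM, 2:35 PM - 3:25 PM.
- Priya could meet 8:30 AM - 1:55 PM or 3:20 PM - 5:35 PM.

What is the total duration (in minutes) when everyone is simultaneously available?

270

Quinn ∩ Priya: 08:30-12:25, 13:25-13:55, 15:20-15:25.
Summing the common windows: 235 + 30 + 5 = 270 minutes.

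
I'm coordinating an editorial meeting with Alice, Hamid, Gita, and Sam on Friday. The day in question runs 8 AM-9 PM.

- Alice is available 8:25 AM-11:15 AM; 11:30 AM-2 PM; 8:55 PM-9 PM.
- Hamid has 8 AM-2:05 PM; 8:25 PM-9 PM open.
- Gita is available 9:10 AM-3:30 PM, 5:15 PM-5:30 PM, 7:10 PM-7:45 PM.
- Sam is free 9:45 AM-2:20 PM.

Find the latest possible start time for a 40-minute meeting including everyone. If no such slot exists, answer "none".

Alice ∩ Hamid: 08:25-11:15, 11:30-14:00, 20:55-21:00.
Alice ∩ Hamid ∩ Gita: 09:10-11:15, 11:30-14:00.
Alice ∩ Hamid ∩ Gita ∩ Sam: 09:45-11:15, 11:30-14:00.
Those are the intersection windows.
The last common window of at least 40 minutes is 11:30-14:00; a 40-minute meeting can start as late as 13:20 and still end by 14:00.

13:20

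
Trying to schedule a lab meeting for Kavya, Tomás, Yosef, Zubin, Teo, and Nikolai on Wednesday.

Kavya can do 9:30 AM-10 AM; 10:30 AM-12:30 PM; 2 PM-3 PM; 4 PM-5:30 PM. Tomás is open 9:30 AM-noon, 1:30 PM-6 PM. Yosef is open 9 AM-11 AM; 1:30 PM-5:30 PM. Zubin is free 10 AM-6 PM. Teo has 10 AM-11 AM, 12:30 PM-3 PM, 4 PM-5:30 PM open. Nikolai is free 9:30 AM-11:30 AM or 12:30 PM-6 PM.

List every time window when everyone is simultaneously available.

Kavya ∩ Tomás: 09:30-10:00, 10:30-12:00, 14:00-15:00, 16:00-17:30.
Kavya ∩ Tomás ∩ Yosef: 09:30-10:00, 10:30-11:00, 14:00-15:00, 16:00-17:30.
Kavya ∩ Tomás ∩ Yosef ∩ Zubin: 10:30-11:00, 14:00-15:00, 16:00-17:30.
Kavya ∩ Tomás ∩ Yosef ∩ Zubin ∩ Teo: 10:30-11:00, 14:00-15:00, 16:00-17:30.
Kavya ∩ Tomás ∩ Yosef ∩ Zubin ∩ Teo ∩ Nikolai: 10:30-11:00, 14:00-15:00, 16:00-17:30.

10:30-11:00, 14:00-15:00, 16:00-17:30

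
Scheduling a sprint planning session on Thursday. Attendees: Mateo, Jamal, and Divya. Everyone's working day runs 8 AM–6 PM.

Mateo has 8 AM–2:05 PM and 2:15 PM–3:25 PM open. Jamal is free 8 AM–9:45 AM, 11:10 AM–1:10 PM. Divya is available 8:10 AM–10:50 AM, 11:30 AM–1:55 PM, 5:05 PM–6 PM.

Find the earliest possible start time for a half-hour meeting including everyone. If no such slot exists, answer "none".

Mateo ∩ Jamal: 08:00-09:45, 11:10-13:10.
Mateo ∩ Jamal ∩ Divya: 08:10-09:45, 11:30-13:10.
The first common window of at least 30 minutes is 08:10-09:45, so the earliest start is 08:10.

08:10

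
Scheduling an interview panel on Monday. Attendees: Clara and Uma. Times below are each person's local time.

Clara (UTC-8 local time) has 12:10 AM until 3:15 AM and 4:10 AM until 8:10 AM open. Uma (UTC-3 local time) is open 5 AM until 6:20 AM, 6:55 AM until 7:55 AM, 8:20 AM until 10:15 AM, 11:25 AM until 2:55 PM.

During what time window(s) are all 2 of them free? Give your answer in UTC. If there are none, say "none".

08:10-09:20, 09:55-10:55, 12:10-13:15, 14:25-16:10

Clara in UTC: 08:10-11:15, 12:10-16:10 (add 8h to convert from UTC-8).
Uma in UTC: 08:00-09:20, 09:55-10:55, 11:20-13:15, 14:25-17:55 (add 3h to convert from UTC-3).
Clara ∩ Uma: 08:10-09:20, 09:55-10:55, 12:10-13:15, 14:25-16:10.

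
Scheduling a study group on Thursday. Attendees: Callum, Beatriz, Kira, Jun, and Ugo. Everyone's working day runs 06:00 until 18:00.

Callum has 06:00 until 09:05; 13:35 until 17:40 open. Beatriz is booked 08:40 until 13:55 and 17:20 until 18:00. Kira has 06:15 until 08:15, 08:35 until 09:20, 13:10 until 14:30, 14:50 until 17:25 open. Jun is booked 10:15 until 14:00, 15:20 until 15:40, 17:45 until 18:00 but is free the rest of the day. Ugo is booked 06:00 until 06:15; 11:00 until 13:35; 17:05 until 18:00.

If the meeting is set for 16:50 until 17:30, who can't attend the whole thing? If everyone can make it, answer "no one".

Beatriz, Kira, Ugo

Callum free: 06:00-09:05, 13:35-17:40.
Beatriz free: 06:00-08:40, 13:55-17:20 (invert busy blocks within the working day).
Kira free: 06:15-08:15, 08:35-09:20, 13:10-14:30, 14:50-17:25.
Jun free: 06:00-10:15, 14:00-15:20, 15:40-17:45 (invert busy blocks within the working day).
Ugo free: 06:15-11:00, 13:35-17:05 (invert busy blocks within the working day).
Callum: free for 16:50-17:30. Beatriz: not fully free for 16:50-17:30. Kira: not fully free for 16:50-17:30. Jun: free for 16:50-17:30. Ugo: not fully free for 16:50-17:30.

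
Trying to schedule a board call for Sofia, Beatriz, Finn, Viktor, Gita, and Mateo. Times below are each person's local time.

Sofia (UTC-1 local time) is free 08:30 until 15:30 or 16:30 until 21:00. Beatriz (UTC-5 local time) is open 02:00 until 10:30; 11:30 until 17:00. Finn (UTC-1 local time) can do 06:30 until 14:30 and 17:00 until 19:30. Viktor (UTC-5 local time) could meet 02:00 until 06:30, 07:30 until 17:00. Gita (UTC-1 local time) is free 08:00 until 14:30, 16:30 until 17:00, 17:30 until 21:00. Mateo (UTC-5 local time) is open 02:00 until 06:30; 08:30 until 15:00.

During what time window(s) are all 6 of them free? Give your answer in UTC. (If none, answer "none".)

09:30-11:30, 13:30-15:30, 18:30-20:00

Sofia in UTC: 09:30-16:30, 17:30-22:00 (add 1h to convert from UTC-1).
Beatriz in UTC: 07:00-15:30, 16:30-22:00 (add 5h to convert from UTC-5).
Finn in UTC: 07:30-15:30, 18:00-20:30 (add 1h to convert from UTC-1).
Viktor in UTC: 07:00-11:30, 12:30-22:00 (add 5h to convert from UTC-5).
Gita in UTC: 09:00-15:30, 17:30-18:00, 18:30-22:00 (add 1h to convert from UTC-1).
Mateo in UTC: 07:00-11:30, 13:30-20:00 (add 5h to convert from UTC-5).
Sofia ∩ Beatriz: 09:30-15:30, 17:30-22:00.
Sofia ∩ Beatriz ∩ Finn: 09:30-15:30, 18:00-20:30.
Sofia ∩ Beatriz ∩ Finn ∩ Viktor: 09:30-11:30, 12:30-15:30, 18:00-20:30.
Sofia ∩ Beatriz ∩ Finn ∩ Viktor ∩ Gita: 09:30-11:30, 12:30-15:30, 18:30-20:30.
Sofia ∩ Beatriz ∩ Finn ∩ Viktor ∩ Gita ∩ Mateo: 09:30-11:30, 13:30-15:30, 18:30-20:00.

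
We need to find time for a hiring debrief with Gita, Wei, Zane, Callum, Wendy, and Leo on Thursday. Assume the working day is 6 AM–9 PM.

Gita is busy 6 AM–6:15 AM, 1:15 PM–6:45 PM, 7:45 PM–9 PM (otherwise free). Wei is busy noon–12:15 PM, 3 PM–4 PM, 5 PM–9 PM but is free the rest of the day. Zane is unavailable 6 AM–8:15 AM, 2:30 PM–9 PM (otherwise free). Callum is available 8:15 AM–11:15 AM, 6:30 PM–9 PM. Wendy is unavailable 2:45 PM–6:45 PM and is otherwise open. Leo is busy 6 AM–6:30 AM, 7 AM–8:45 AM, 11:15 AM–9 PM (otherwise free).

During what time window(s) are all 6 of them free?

08:45-11:15

Gita free: 06:15-13:15, 18:45-19:45 (invert busy blocks within the working day).
Wei free: 06:00-12:00, 12:15-15:00, 16:00-17:00 (invert busy blocks within the working day).
Zane free: 08:15-14:30 (invert busy blocks within the working day).
Callum free: 08:15-11:15, 18:30-21:00.
Wendy free: 06:00-14:45, 18:45-21:00 (invert busy blocks within the working day).
Leo free: 06:30-07:00, 08:45-11:15 (invert busy blocks within the working day).
Gita ∩ Wei: 06:15-12:00, 12:15-13:15.
Gita ∩ Wei ∩ Zane: 08:15-12:00, 12:15-13:15.
Gita ∩ Wei ∩ Zane ∩ Callum: 08:15-11:15.
Gita ∩ Wei ∩ Zane ∩ Callum ∩ Wendy: 08:15-11:15.
Gita ∩ Wei ∩ Zane ∩ Callum ∩ Wendy ∩ Leo: 08:45-11:15.
Those are the intersection windows.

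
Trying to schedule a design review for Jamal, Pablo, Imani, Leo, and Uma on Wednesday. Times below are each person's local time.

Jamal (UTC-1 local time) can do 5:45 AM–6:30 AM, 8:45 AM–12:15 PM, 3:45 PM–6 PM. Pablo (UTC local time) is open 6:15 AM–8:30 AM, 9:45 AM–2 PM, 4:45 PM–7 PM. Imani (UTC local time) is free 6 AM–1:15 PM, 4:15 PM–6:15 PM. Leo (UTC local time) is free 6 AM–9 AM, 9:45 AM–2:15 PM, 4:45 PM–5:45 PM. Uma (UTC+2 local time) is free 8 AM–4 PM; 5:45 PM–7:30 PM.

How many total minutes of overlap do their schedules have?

Jamal in UTC: 06:45-07:30, 09:45-13:15, 16:45-19:00 (add 1h to convert from UTC-1).
Pablo in UTC: 06:15-08:30, 09:45-14:00, 16:45-19:00.
Imani in UTC: 06:00-13:15, 16:15-18:15.
Leo in UTC: 06:00-09:00, 09:45-14:15, 16:45-17:45.
Uma in UTC: 06:00-14:00, 15:45-17:30 (subtract 2h to convert from UTC+2).
Jamal ∩ Pablo: 06:45-07:30, 09:45-13:15, 16:45-19:00.
Jamal ∩ Pablo ∩ Imani: 06:45-07:30, 09:45-13:15, 16:45-18:15.
Jamal ∩ Pablo ∩ Imani ∩ Leo: 06:45-07:30, 09:45-13:15, 16:45-17:45.
Jamal ∩ Pablo ∩ Imani ∩ Leo ∩ Uma: 06:45-07:30, 09:45-13:15, 16:45-17:30.
So the common availability across everyone is 06:45-07:30, 09:45-13:15, 16:45-17:30.
Summing the common windows: 45 + 210 + 45 = 300 minutes.

300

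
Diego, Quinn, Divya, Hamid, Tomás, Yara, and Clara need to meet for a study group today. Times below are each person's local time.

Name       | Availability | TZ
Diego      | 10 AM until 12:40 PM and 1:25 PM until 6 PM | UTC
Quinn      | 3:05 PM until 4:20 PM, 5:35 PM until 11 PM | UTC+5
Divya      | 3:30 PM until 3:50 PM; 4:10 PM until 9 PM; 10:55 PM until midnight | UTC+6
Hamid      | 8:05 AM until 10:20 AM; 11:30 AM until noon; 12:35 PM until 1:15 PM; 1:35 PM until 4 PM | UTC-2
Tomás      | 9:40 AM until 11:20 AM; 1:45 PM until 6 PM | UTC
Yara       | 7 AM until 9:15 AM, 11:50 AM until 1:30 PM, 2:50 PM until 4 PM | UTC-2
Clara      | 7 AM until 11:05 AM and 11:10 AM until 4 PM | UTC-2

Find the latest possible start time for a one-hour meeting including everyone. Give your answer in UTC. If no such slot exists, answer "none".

17:00

Diego in UTC: 10:00-12:40, 13:25-18:00.
Quinn in UTC: 10:05-11:20, 12:35-18:00 (subtract 5h to convert from UTC+5).
Divya in UTC: 09:30-09:50, 10:10-15:00, 16:55-18:00 (subtract 6h to convert from UTC+6).
Hamid in UTC: 10:05-12:20, 13:30-14:00, 14:35-15:15, 15:35-18:00 (add 2h to convert from UTC-2).
Tomás in UTC: 09:40-11:20, 13:45-18:00.
Yara in UTC: 09:00-11:15, 13:50-15:30, 16:50-18:00 (add 2h to convert from UTC-2).
Clara in UTC: 09:00-13:05, 13:10-18:00 (add 2h to convert from UTC-2).
Diego ∩ Quinn: 10:05-11:20, 12:35-12:40, 13:25-18:00.
Diego ∩ Quinn ∩ Divya: 10:10-11:20, 12:35-12:40, 13:25-15:00, 16:55-18:00.
Diego ∩ Quinn ∩ Divya ∩ Hamid: 10:10-11:20, 13:30-14:00, 14:35-15:00, 16:55-18:00.
Diego ∩ Quinn ∩ Divya ∩ Hamid ∩ Tomás: 10:10-11:20, 13:45-14:00, 14:35-15:00, 16:55-18:00.
Diego ∩ Quinn ∩ Divya ∩ Hamid ∩ Tomás ∩ Yara: 10:10-11:15, 13:50-14:00, 14:35-15:00, 16:55-18:00.
Diego ∩ Quinn ∩ Divya ∩ Hamid ∩ Tomás ∩ Yara ∩ Clara: 10:10-11:15, 13:50-14:00, 14:35-15:00, 16:55-18:00.
So the common availability across everyone is 10:10-11:15, 13:50-14:00, 14:35-15:00, 16:55-18:00.
The last common window of at least 60 minutes is 16:55-18:00; a 60-minute meeting can start as late as 17:00 and still end by 18:00.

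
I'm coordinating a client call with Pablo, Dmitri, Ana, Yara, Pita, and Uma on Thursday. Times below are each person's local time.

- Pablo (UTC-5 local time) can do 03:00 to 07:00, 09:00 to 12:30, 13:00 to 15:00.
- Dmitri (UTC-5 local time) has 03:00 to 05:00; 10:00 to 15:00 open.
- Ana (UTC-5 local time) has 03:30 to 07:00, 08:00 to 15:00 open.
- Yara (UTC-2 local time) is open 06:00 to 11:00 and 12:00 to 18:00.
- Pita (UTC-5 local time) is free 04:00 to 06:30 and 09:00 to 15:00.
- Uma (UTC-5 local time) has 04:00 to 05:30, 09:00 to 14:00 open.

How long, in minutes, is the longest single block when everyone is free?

150

Pablo in UTC: 08:00-12:00, 14:00-17:30, 18:00-20:00 (add 5h to convert from UTC-5).
Dmitri in UTC: 08:00-10:00, 15:00-20:00 (add 5h to convert from UTC-5).
Ana in UTC: 08:30-12:00, 13:00-20:00 (add 5h to convert from UTC-5).
Yara in UTC: 08:00-13:00, 14:00-20:00 (add 2h to convert from UTC-2).
Pita in UTC: 09:00-11:30, 14:00-20:00 (add 5h to convert from UTC-5).
Uma in UTC: 09:00-10:30, 14:00-19:00 (add 5h to convert from UTC-5).
Pablo ∩ Dmitri: 08:00-10:00, 15:00-17:30, 18:00-20:00.
Pablo ∩ Dmitri ∩ Ana: 08:30-10:00, 15:00-17:30, 18:00-20:00.
Pablo ∩ Dmitri ∩ Ana ∩ Yara: 08:30-10:00, 15:00-17:30, 18:00-20:00.
Pablo ∩ Dmitri ∩ Ana ∩ Yara ∩ Pita: 09:00-10:00, 15:00-17:30, 18:00-20:00.
Pablo ∩ Dmitri ∩ Ana ∩ Yara ∩ Pita ∩ Uma: 09:00-10:00, 15:00-17:30, 18:00-19:00.
The longest is 15:00-17:30 at 150 minutes.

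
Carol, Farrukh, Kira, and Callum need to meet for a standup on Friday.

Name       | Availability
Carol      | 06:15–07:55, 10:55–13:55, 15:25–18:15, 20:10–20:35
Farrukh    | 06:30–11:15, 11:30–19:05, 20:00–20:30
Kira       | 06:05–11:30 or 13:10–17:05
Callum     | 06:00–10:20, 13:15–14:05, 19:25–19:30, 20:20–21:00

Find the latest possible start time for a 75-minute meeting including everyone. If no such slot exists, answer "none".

06:40

Carol ∩ Farrukh: 06:30-07:55, 10:55-11:15, 11:30-13:55, 15:25-18:15, 20:10-20:30.
Carol ∩ Farrukh ∩ Kira: 06:30-07:55, 10:55-11:15, 13:10-13:55, 15:25-17:05.
Carol ∩ Farrukh ∩ Kira ∩ Callum: 06:30-07:55, 13:15-13:55.
So the common availability across everyone is 06:30-07:55, 13:15-13:55.
The last common window of at least 75 minutes is 06:30-07:55; a 75-minute meeting can start as late as 06:40 and still end by 07:55.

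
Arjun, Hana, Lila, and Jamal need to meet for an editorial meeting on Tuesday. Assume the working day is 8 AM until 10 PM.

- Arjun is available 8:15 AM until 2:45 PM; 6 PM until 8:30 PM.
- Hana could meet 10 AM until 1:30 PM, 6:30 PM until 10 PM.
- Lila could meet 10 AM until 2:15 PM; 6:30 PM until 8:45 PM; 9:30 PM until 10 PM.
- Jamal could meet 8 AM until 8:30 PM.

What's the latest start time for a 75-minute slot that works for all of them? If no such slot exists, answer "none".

19:15

Arjun ∩ Hana: 10:00-13:30, 18:30-20:30.
Arjun ∩ Hana ∩ Lila: 10:00-13:30, 18:30-20:30.
Arjun ∩ Hana ∩ Lila ∩ Jamal: 10:00-13:30, 18:30-20:30.
Those are the intersection windows.
The last common window of at least 75 minutes is 18:30-20:30; a 75-minute meeting can start as late as 19:15 and still end by 20:30.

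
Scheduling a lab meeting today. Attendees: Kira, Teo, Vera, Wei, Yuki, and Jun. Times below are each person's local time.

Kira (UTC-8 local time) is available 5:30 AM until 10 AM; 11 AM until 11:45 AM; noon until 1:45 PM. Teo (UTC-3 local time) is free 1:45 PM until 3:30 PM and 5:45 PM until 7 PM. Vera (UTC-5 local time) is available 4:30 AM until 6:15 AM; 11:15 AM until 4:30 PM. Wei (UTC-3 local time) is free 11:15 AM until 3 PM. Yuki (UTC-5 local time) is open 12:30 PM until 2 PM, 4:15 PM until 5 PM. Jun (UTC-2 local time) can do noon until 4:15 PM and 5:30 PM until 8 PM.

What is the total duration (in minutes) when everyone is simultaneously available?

30

Kira in UTC: 13:30-18:00, 19:00-19:45, 20:00-21:45 (add 8h to convert from UTC-8).
Teo in UTC: 16:45-18:30, 20:45-22:00 (add 3h to convert from UTC-3).
Vera in UTC: 09:30-11:15, 16:15-21:30 (add 5h to convert from UTC-5).
Wei in UTC: 14:15-18:00 (add 3h to convert from UTC-3).
Yuki in UTC: 17:30-19:00, 21:15-22:00 (add 5h to convert from UTC-5).
Jun in UTC: 14:00-18:15, 19:30-22:00 (add 2h to convert from UTC-2).
Kira ∩ Teo: 16:45-18:00, 20:45-21:45.
Kira ∩ Teo ∩ Vera: 16:45-18:00, 20:45-21:30.
Kira ∩ Teo ∩ Vera ∩ Wei: 16:45-18:00.
Kira ∩ Teo ∩ Vera ∩ Wei ∩ Yuki: 17:30-18:00.
Kira ∩ Teo ∩ Vera ∩ Wei ∩ Yuki ∩ Jun: 17:30-18:00.
So the common availability across everyone is 17:30-18:00.
That's a single block of 30 minutes.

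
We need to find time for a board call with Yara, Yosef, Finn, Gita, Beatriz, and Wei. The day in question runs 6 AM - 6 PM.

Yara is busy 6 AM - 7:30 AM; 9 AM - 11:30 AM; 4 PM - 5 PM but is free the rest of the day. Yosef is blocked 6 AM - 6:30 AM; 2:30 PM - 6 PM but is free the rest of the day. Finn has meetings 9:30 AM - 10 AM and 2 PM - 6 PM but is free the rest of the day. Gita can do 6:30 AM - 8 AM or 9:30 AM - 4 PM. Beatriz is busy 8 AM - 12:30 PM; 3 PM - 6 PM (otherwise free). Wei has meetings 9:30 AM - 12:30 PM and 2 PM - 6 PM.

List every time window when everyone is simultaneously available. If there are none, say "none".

Yara free: 07:30-09:00, 11:30-16:00, 17:00-18:00 (invert busy blocks within the working day).
Yosef free: 06:30-14:30 (invert busy blocks within the working day).
Finn free: 06:00-09:30, 10:00-14:00 (invert busy blocks within the working day).
Gita free: 06:30-08:00, 09:30-16:00.
Beatriz free: 06:00-08:00, 12:30-15:00 (invert busy blocks within the working day).
Wei free: 06:00-09:30, 12:30-14:00 (invert busy blocks within the working day).
Yara ∩ Yosef: 07:30-09:00, 11:30-14:30.
Yara ∩ Yosef ∩ Finn: 07:30-09:00, 11:30-14:00.
Yara ∩ Yosef ∩ Finn ∩ Gita: 07:30-08:00, 11:30-14:00.
Yara ∩ Yosef ∩ Finn ∩ Gita ∩ Beatriz: 07:30-08:00, 12:30-14:00.
Yara ∩ Yosef ∩ Finn ∩ Gita ∩ Beatriz ∩ Wei: 07:30-08:00, 12:30-14:00.
Those are the intersection windows.

07:30-08:00, 12:30-14:00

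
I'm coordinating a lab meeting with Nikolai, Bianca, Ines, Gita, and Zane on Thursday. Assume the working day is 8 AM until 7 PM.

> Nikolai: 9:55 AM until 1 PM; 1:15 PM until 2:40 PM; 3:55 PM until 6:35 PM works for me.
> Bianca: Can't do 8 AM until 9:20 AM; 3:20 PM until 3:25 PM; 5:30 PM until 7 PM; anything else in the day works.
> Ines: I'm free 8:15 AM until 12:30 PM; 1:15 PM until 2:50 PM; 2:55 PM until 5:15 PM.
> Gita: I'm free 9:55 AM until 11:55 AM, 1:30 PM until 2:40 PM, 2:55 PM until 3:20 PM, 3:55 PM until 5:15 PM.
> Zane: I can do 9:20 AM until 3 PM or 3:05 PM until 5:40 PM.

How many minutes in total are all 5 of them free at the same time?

Nikolai free: 09:55-13:00, 13:15-14:40, 15:55-18:35.
Bianca free: 09:20-15:20, 15:25-17:30 (invert busy blocks within the working day).
Ines free: 08:15-12:30, 13:15-14:50, 14:55-17:15.
Gita free: 09:55-11:55, 13:30-14:40, 14:55-15:20, 15:55-17:15.
Zane free: 09:20-15:00, 15:05-17:40.
Nikolai ∩ Bianca: 09:55-13:00, 13:15-14:40, 15:55-17:30.
Nikolai ∩ Bianca ∩ Ines: 09:55-12:30, 13:15-14:40, 15:55-17:15.
Nikolai ∩ Bianca ∩ Ines ∩ Gita: 09:55-11:55, 13:30-14:40, 15:55-17:15.
Nikolai ∩ Bianca ∩ Ines ∩ Gita ∩ Zane: 09:55-11:55, 13:30-14:40, 15:55-17:15.
Those are the intersection windows.
Summing the common windows: 120 + 70 + 80 = 270 minutes.

270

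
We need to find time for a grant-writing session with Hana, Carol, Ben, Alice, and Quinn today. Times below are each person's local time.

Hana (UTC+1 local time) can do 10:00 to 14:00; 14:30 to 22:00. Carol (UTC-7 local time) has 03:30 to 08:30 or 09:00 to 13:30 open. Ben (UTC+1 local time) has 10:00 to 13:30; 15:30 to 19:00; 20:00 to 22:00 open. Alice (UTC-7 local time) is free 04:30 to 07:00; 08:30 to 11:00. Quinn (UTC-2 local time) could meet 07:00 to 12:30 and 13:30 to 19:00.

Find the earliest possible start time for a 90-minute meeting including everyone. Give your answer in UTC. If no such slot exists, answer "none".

16:00

Hana in UTC: 09:00-13:00, 13:30-21:00 (subtract 1h to convert from UTC+1).
Carol in UTC: 10:30-15:30, 16:00-20:30 (add 7h to convert from UTC-7).
Ben in UTC: 09:00-12:30, 14:30-18:00, 19:00-21:00 (subtract 1h to convert from UTC+1).
Alice in UTC: 11:30-14:00, 15:30-18:00 (add 7h to convert from UTC-7).
Quinn in UTC: 09:00-14:30, 15:30-21:00 (add 2h to convert from UTC-2).
Hana ∩ Carol: 10:30-13:00, 13:30-15:30, 16:00-20:30.
Hana ∩ Carol ∩ Ben: 10:30-12:30, 14:30-15:30, 16:00-18:00, 19:00-20:30.
Hana ∩ Carol ∩ Ben ∩ Alice: 11:30-12:30, 16:00-18:00.
Hana ∩ Carol ∩ Ben ∩ Alice ∩ Quinn: 11:30-12:30, 16:00-18:00.
The first common window of at least 90 minutes is 16:00-18:00, so the earliest start is 16:00.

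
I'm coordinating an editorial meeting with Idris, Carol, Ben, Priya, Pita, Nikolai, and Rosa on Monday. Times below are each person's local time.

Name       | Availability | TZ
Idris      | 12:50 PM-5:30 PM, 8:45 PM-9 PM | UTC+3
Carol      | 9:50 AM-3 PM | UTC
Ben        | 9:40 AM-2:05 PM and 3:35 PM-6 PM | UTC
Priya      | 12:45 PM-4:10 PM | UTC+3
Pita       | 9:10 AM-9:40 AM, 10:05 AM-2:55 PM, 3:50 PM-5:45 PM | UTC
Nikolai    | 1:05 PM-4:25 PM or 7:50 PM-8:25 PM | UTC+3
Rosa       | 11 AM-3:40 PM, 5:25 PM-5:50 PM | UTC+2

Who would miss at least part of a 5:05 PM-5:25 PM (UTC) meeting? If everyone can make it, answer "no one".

Idris in UTC: 09:50-14:30, 17:45-18:00 (subtract 3h to convert from UTC+3).
Carol in UTC: 09:50-15:00.
Ben in UTC: 09:40-14:05, 15:35-18:00.
Priya in UTC: 09:45-13:10 (subtract 3h to convert from UTC+3).
Pita in UTC: 09:10-09:40, 10:05-14:55, 15:50-17:45.
Nikolai in UTC: 10:05-13:25, 16:50-17:25 (subtract 3h to convert from UTC+3).
Rosa in UTC: 09:00-13:40, 15:25-15:50 (subtract 2h to convert from UTC+2).
Idris: not fully free for 17:05-17:25. Carol: not fully free for 17:05-17:25. Ben: free for 17:05-17:25. Priya: not fully free for 17:05-17:25. Pita: free for 17:05-17:25. Nikolai: free for 17:05-17:25. Rosa: not fully free for 17:05-17:25.

Carol, Idris, Priya, Rosa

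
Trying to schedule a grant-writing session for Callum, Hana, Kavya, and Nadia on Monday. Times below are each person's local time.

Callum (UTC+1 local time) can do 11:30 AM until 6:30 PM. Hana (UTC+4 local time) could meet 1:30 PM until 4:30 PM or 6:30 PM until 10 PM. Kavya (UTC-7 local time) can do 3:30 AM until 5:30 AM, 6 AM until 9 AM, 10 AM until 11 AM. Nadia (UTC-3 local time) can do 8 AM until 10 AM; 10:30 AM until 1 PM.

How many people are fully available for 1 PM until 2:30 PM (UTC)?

Callum in UTC: 10:30-17:30 (subtract 1h to convert from UTC+1).
Hana in UTC: 09:30-12:30, 14:30-18:00 (subtract 4h to convert from UTC+4).
Kavya in UTC: 10:30-12:30, 13:00-16:00, 17:00-18:00 (add 7h to convert from UTC-7).
Nadia in UTC: 11:00-13:00, 13:30-16:00 (add 3h to convert from UTC-3).
Callum and Kavya can make the full 13:00-14:30 slot — that's 2.

2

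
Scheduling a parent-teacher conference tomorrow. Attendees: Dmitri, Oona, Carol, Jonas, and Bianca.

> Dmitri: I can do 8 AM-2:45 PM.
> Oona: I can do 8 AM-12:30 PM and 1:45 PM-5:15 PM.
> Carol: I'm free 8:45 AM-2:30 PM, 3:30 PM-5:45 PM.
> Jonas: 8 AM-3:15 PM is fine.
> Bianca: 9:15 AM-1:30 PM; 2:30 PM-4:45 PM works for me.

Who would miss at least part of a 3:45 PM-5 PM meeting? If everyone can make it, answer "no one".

Dmitri: not fully free for 15:45-17:00. Oona: free for 15:45-17:00. Carol: free for 15:45-17:00. Jonas: not fully free for 15:45-17:00. Bianca: not fully free for 15:45-17:00.

Bianca, Dmitri, Jonas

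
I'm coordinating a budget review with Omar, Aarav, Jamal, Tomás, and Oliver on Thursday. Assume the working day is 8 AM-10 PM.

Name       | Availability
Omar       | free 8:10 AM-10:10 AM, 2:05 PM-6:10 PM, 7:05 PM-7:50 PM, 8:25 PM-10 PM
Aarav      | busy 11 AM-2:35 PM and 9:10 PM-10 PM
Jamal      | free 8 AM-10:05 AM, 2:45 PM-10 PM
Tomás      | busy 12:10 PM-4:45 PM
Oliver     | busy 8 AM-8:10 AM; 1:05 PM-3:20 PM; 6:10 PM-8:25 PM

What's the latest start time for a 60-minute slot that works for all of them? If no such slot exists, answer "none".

Omar free: 08:10-10:10, 14:05-18:10, 19:05-19:50, 20:25-22:00.
Aarav free: 08:00-11:00, 14:35-21:10 (invert busy blocks within the working day).
Jamal free: 08:00-10:05, 14:45-22:00.
Tomás free: 08:00-12:10, 16:45-22:00 (invert busy blocks within the working day).
Oliver free: 08:10-13:05, 15:20-18:10, 20:25-22:00 (invert busy blocks within the working day).
Omar ∩ Aarav: 08:10-10:10, 14:35-18:10, 19:05-19:50, 20:25-21:10.
Omar ∩ Aarav ∩ Jamal: 08:10-10:05, 14:45-18:10, 19:05-19:50, 20:25-21:10.
Omar ∩ Aarav ∩ Jamal ∩ Tomás: 08:10-10:05, 16:45-18:10, 19:05-19:50, 20:25-21:10.
Omar ∩ Aarav ∩ Jamal ∩ Tomás ∩ Oliver: 08:10-10:05, 16:45-18:10, 20:25-21:10.
Those are the intersection windows.
The last common window of at least 60 minutes is 16:45-18:10; a 60-minute meeting can start as late as 17:10 and still end by 18:10.

17:10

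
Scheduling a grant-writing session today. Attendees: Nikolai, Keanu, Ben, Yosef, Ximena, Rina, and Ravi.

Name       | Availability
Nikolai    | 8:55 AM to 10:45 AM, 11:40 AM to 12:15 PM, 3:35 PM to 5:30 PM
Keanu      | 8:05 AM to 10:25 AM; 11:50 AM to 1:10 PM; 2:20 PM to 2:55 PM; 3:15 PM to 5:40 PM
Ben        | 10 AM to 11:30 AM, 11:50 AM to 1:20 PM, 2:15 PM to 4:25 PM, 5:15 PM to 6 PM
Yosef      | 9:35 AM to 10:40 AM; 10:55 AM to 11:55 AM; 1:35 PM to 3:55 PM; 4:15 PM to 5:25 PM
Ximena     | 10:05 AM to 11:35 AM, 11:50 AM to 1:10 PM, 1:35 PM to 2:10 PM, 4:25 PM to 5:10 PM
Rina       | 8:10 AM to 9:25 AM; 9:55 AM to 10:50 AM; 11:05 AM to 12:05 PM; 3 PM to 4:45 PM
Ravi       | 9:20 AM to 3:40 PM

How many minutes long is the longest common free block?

20

Nikolai ∩ Keanu: 08:55-10:25, 11:50-12:15, 15:35-17:30.
Nikolai ∩ Keanu ∩ Ben: 10:00-10:25, 11:50-12:15, 15:35-16:25, 17:15-17:30.
Nikolai ∩ Keanu ∩ Ben ∩ Yosef: 10:00-10:25, 11:50-11:55, 15:35-15:55, 16:15-16:25, 17:15-17:25.
Nikolai ∩ Keanu ∩ Ben ∩ Yosef ∩ Ximena: 10:05-10:25, 11:50-11:55.
Nikolai ∩ Keanu ∩ Ben ∩ Yosef ∩ Ximena ∩ Rina: 10:05-10:25, 11:50-11:55.
Nikolai ∩ Keanu ∩ Ben ∩ Yosef ∩ Ximena ∩ Rina ∩ Ravi: 10:05-10:25, 11:50-11:55.
The longest is 10:05-10:25 at 20 minutes.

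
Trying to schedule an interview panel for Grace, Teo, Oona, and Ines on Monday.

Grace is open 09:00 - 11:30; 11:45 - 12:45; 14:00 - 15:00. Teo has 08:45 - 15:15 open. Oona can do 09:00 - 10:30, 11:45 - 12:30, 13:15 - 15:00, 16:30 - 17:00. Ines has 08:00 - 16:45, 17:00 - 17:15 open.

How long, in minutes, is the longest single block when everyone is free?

Grace ∩ Teo: 09:00-11:30, 11:45-12:45, 14:00-15:00.
Grace ∩ Teo ∩ Oona: 09:00-10:30, 11:45-12:30, 14:00-15:00.
Grace ∩ Teo ∩ Oona ∩ Ines: 09:00-10:30, 11:45-12:30, 14:00-15:00.
The longest is 09:00-10:30 at 90 minutes.

90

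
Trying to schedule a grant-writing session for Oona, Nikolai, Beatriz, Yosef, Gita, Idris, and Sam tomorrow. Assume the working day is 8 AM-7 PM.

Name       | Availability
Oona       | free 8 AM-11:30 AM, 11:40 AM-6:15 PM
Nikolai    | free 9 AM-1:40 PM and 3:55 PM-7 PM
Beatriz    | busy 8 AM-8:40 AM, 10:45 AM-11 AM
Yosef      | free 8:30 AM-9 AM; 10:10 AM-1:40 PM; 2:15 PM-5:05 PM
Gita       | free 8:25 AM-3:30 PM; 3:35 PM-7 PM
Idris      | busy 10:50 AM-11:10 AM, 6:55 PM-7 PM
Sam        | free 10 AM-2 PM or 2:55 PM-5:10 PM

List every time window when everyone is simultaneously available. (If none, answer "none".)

Oona free: 08:00-11:30, 11:40-18:15.
Nikolai free: 09:00-13:40, 15:55-19:00.
Beatriz free: 08:40-10:45, 11:00-19:00 (invert busy blocks within the working day).
Yosef free: 08:30-09:00, 10:10-13:40, 14:15-17:05.
Gita free: 08:25-15:30, 15:35-19:00.
Idris free: 08:00-10:50, 11:10-18:55 (invert busy blocks within the working day).
Sam free: 10:00-14:00, 14:55-17:10.
Oona ∩ Nikolai: 09:00-11:30, 11:40-13:40, 15:55-18:15.
Oona ∩ Nikolai ∩ Beatriz: 09:00-10:45, 11:00-11:30, 11:40-13:40, 15:55-18:15.
Oona ∩ Nikolai ∩ Beatriz ∩ Yosef: 10:10-10:45, 11:00-11:30, 11:40-13:40, 15:55-17:05.
Oona ∩ Nikolai ∩ Beatriz ∩ Yosef ∩ Gita: 10:10-10:45, 11:00-11:30, 11:40-13:40, 15:55-17:05.
Oona ∩ Nikolai ∩ Beatriz ∩ Yosef ∩ Gita ∩ Idris: 10:10-10:45, 11:10-11:30, 11:40-13:40, 15:55-17:05.
Oona ∩ Nikolai ∩ Beatriz ∩ Yosef ∩ Gita ∩ Idris ∩ Sam: 10:10-10:45, 11:10-11:30, 11:40-13:40, 15:55-17:05.

10:10-10:45, 11:10-11:30, 11:40-13:40, 15:55-17:05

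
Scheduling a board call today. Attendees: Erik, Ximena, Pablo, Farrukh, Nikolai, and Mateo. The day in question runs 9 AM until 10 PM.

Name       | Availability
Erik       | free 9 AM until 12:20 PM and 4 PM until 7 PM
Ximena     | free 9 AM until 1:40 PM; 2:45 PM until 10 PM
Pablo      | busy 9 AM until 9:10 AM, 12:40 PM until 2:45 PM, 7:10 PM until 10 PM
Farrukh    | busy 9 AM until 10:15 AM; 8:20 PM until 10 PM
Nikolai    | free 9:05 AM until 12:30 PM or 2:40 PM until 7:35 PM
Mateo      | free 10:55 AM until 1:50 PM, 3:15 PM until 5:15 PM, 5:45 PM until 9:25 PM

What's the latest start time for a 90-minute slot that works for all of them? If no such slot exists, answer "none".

none

Erik free: 09:00-12:20, 16:00-19:00.
Ximena free: 09:00-13:40, 14:45-22:00.
Pablo free: 09:10-12:40, 14:45-19:10 (invert busy blocks within the working day).
Farrukh free: 10:15-20:20 (invert busy blocks within the working day).
Nikolai free: 09:05-12:30, 14:40-19:35.
Mateo free: 10:55-13:50, 15:15-17:15, 17:45-21:25.
Erik ∩ Ximena: 09:00-12:20, 16:00-19:00.
Erik ∩ Ximena ∩ Pablo: 09:10-12:20, 16:00-19:00.
Erik ∩ Ximena ∩ Pablo ∩ Farrukh: 10:15-12:20, 16:00-19:00.
Erik ∩ Ximena ∩ Pablo ∩ Farrukh ∩ Nikolai: 10:15-12:20, 16:00-19:00.
Erik ∩ Ximena ∩ Pablo ∩ Farrukh ∩ Nikolai ∩ Mateo: 10:55-12:20, 16:00-17:15, 17:45-19:00.
No common window is at least 90 minutes long.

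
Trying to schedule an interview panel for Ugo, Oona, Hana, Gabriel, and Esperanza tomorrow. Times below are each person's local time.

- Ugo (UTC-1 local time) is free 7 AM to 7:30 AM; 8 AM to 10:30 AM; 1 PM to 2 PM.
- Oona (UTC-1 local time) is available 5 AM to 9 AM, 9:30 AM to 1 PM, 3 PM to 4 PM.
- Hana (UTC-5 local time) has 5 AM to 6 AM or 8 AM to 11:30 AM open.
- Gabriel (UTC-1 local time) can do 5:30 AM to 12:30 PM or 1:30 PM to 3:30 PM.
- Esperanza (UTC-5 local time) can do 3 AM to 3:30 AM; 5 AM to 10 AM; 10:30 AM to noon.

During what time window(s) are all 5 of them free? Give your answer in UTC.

Ugo in UTC: 08:00-08:30, 09:00-11:30, 14:00-15:00 (add 1h to convert from UTC-1).
Oona in UTC: 06:00-10:00, 10:30-14:00, 16:00-17:00 (add 1h to convert from UTC-1).
Hana in UTC: 10:00-11:00, 13:00-16:30 (add 5h to convert from UTC-5).
Gabriel in UTC: 06:30-13:30, 14:30-16:30 (add 1h to convert from UTC-1).
Esperanza in UTC: 08:00-08:30, 10:00-15:00, 15:30-17:00 (add 5h to convert from UTC-5).
Ugo ∩ Oona: 08:00-08:30, 09:00-10:00, 10:30-11:30.
Ugo ∩ Oona ∩ Hana: 10:30-11:00.
Ugo ∩ Oona ∩ Hana ∩ Gabriel: 10:30-11:00.
Ugo ∩ Oona ∩ Hana ∩ Gabriel ∩ Esperanza: 10:30-11:00.

10:30-11:00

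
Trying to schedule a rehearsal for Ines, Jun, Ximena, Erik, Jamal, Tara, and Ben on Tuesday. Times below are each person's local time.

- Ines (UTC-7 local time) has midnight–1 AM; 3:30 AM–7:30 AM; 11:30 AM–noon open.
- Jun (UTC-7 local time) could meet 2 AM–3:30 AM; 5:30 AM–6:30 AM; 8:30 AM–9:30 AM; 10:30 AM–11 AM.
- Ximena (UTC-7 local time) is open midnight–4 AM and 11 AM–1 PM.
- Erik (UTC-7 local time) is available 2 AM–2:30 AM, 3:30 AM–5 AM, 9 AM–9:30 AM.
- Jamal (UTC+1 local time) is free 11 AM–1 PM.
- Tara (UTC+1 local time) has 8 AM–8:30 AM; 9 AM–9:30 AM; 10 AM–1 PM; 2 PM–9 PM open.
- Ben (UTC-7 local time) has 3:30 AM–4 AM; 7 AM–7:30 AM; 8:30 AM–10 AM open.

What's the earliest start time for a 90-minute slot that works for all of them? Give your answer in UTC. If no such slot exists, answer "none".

none

Ines in UTC: 07:00-08:00, 10:30-14:30, 18:30-19:00 (add 7h to convert from UTC-7).
Jun in UTC: 09:00-10:30, 12:30-13:30, 15:30-16:30, 17:30-18:00 (add 7h to convert from UTC-7).
Ximena in UTC: 07:00-11:00, 18:00-20:00 (add 7h to convert from UTC-7).
Erik in UTC: 09:00-09:30, 10:30-12:00, 16:00-16:30 (add 7h to convert from UTC-7).
Jamal in UTC: 10:00-12:00 (subtract 1h to convert from UTC+1).
Tara in UTC: 07:00-07:30, 08:00-08:30, 09:00-12:00, 13:00-20:00 (subtract 1h to convert from UTC+1).
Ben in UTC: 10:30-11:00, 14:00-14:30, 15:30-17:00 (add 7h to convert from UTC-7).
Ines ∩ Jun: 12:30-13:30.
Ines ∩ Jun ∩ Ximena: ∅.
Ines ∩ Jun ∩ Ximena ∩ Erik: ∅.
Ines ∩ Jun ∩ Ximena ∩ Erik ∩ Jamal: ∅.
Ines ∩ Jun ∩ Ximena ∩ Erik ∩ Jamal ∩ Tara: ∅.
Ines ∩ Jun ∩ Ximena ∩ Erik ∩ Jamal ∩ Tara ∩ Ben: ∅.
There is no time when everyone is free.
No common window is at least 90 minutes long.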